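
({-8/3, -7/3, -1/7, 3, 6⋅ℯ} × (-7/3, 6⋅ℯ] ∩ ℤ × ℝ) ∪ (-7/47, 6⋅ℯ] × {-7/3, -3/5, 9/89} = ({3} × (-7/3, 6⋅ℯ]) ∪ ((-7/47, 6⋅ℯ] × {-7/3, -3/5, 9/89})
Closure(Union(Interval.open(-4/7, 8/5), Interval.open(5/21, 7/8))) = Interval(-4/7, 8/5)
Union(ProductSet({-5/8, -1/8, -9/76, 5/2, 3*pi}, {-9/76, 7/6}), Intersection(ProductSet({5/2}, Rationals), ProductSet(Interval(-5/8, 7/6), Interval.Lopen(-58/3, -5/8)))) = ProductSet({-5/8, -1/8, -9/76, 5/2, 3*pi}, {-9/76, 7/6})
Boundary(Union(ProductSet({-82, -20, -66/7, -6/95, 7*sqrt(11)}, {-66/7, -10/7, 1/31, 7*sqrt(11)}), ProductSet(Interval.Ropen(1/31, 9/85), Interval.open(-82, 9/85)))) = Union(ProductSet({1/31, 9/85}, Interval(-82, 9/85)), ProductSet({-82, -20, -66/7, -6/95, 7*sqrt(11)}, {-66/7, -10/7, 1/31, 7*sqrt(11)}), ProductSet(Interval(1/31, 9/85), {-82, 9/85}))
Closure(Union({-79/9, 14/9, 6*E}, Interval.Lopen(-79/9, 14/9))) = Union({6*E}, Interval(-79/9, 14/9))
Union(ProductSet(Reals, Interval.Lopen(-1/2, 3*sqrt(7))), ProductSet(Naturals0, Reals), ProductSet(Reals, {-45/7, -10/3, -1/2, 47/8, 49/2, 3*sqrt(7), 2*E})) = Union(ProductSet(Naturals0, Reals), ProductSet(Reals, Union({-45/7, -10/3, 49/2}, Interval(-1/2, 3*sqrt(7)))))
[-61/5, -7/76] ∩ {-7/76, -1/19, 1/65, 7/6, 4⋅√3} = {-7/76}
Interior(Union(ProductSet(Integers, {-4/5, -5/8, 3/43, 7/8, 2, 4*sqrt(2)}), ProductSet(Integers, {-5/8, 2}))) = EmptySet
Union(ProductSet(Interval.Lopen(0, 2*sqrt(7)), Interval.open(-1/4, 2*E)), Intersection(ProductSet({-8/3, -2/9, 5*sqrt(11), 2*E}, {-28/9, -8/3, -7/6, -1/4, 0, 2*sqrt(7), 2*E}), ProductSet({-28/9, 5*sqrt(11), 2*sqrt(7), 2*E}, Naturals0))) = Union(ProductSet({5*sqrt(11), 2*E}, {0}), ProductSet(Interval.Lopen(0, 2*sqrt(7)), Interval.open(-1/4, 2*E)))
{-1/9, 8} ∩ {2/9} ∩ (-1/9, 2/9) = ∅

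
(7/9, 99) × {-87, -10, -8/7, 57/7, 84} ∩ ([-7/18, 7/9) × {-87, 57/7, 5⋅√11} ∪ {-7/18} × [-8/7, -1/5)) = ∅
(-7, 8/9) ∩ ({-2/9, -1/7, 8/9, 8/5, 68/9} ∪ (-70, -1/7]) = (-7, -1/7]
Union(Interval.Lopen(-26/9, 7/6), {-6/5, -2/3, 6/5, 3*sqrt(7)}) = Union({6/5, 3*sqrt(7)}, Interval.Lopen(-26/9, 7/6))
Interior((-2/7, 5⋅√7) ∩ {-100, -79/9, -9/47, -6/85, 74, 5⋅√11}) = ∅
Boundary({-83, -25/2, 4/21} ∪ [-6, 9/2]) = {-83, -25/2, -6, 9/2}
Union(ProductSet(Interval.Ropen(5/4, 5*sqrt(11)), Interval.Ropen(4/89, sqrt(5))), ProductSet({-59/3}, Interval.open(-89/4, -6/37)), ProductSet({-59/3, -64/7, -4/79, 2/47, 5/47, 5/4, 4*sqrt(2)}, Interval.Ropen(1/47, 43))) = Union(ProductSet({-59/3}, Interval.open(-89/4, -6/37)), ProductSet({-59/3, -64/7, -4/79, 2/47, 5/47, 5/4, 4*sqrt(2)}, Interval.Ropen(1/47, 43)), ProductSet(Interval.Ropen(5/4, 5*sqrt(11)), Interval.Ropen(4/89, sqrt(5))))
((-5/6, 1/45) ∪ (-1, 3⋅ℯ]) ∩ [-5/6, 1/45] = [-5/6, 1/45]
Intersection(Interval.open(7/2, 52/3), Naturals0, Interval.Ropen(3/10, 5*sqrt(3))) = Range(4, 9, 1)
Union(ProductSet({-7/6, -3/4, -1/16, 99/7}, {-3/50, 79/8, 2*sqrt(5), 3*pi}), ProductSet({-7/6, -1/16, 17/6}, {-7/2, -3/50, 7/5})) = Union(ProductSet({-7/6, -1/16, 17/6}, {-7/2, -3/50, 7/5}), ProductSet({-7/6, -3/4, -1/16, 99/7}, {-3/50, 79/8, 2*sqrt(5), 3*pi}))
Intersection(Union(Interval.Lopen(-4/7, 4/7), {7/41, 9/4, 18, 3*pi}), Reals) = Union({9/4, 18, 3*pi}, Interval.Lopen(-4/7, 4/7))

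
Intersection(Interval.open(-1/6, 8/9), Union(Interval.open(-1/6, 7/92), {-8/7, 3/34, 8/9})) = Union({3/34}, Interval.open(-1/6, 7/92))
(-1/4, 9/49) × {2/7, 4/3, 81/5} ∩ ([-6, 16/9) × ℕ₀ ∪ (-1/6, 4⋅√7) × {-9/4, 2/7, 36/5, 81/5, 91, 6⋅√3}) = (-1/6, 9/49) × {2/7, 81/5}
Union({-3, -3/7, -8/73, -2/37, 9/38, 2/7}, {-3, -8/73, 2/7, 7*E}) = {-3, -3/7, -8/73, -2/37, 9/38, 2/7, 7*E}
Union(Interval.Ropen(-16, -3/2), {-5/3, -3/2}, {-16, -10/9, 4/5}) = Union({-10/9, 4/5}, Interval(-16, -3/2))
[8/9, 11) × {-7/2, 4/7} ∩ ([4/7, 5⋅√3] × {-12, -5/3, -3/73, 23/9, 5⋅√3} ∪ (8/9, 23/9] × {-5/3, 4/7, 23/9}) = (8/9, 23/9] × {4/7}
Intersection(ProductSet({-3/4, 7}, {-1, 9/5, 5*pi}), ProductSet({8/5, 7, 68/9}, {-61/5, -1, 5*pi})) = ProductSet({7}, {-1, 5*pi})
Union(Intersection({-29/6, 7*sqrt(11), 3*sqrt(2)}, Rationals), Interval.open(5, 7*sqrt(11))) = Union({-29/6}, Interval.open(5, 7*sqrt(11)))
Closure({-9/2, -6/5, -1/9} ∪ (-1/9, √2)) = {-9/2, -6/5} ∪ [-1/9, √2]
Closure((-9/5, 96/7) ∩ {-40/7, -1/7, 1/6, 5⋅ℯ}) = {-1/7, 1/6, 5⋅ℯ}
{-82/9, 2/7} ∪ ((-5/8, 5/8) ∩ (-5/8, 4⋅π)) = {-82/9} ∪ (-5/8, 5/8)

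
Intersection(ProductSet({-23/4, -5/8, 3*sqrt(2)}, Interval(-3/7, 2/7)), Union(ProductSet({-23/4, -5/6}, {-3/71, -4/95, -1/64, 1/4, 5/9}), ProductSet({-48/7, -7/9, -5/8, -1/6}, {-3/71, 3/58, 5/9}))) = Union(ProductSet({-23/4}, {-3/71, -4/95, -1/64, 1/4}), ProductSet({-5/8}, {-3/71, 3/58}))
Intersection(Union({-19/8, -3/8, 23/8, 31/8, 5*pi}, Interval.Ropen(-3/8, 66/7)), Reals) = Union({-19/8, 5*pi}, Interval.Ropen(-3/8, 66/7))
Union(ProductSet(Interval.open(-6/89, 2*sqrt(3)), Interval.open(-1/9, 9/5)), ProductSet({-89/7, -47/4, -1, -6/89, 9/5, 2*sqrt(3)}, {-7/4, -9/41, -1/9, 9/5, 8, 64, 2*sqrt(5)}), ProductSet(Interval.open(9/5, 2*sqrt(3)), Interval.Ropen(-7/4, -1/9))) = Union(ProductSet({-89/7, -47/4, -1, -6/89, 9/5, 2*sqrt(3)}, {-7/4, -9/41, -1/9, 9/5, 8, 64, 2*sqrt(5)}), ProductSet(Interval.open(-6/89, 2*sqrt(3)), Interval.open(-1/9, 9/5)), ProductSet(Interval.open(9/5, 2*sqrt(3)), Interval.Ropen(-7/4, -1/9)))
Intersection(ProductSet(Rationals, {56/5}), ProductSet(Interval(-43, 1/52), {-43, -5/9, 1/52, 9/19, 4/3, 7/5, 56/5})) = ProductSet(Intersection(Interval(-43, 1/52), Rationals), {56/5})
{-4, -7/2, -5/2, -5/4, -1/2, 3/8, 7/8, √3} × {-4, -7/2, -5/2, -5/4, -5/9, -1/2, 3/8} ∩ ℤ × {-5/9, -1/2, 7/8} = {-4} × {-5/9, -1/2}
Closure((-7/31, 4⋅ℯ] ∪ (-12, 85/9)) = [-12, 4⋅ℯ]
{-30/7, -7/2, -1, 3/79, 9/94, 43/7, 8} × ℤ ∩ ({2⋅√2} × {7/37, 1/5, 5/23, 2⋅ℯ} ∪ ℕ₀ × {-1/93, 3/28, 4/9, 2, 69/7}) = {8} × {2}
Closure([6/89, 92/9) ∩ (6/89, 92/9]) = [6/89, 92/9]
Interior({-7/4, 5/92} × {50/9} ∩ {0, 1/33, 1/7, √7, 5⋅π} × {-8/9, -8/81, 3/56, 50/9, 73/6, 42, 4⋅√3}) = ∅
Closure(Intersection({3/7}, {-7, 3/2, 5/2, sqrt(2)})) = EmptySet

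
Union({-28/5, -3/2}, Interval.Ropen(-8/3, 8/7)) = Union({-28/5}, Interval.Ropen(-8/3, 8/7))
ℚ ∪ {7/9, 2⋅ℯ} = ℚ ∪ {2⋅ℯ}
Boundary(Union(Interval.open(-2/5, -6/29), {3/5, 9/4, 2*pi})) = {-2/5, -6/29, 3/5, 9/4, 2*pi}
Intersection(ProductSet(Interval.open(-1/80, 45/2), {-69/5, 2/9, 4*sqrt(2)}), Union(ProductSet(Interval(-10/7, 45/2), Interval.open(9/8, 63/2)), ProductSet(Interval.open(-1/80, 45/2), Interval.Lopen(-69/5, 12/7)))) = ProductSet(Interval.open(-1/80, 45/2), {2/9, 4*sqrt(2)})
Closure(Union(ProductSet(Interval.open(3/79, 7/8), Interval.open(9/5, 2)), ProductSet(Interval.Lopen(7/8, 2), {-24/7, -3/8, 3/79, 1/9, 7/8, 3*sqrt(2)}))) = Union(ProductSet({3/79, 7/8}, Interval(9/5, 2)), ProductSet(Interval(3/79, 7/8), {9/5, 2}), ProductSet(Interval.open(3/79, 7/8), Interval.open(9/5, 2)), ProductSet(Interval(7/8, 2), {-24/7, -3/8, 3/79, 1/9, 7/8, 3*sqrt(2)}))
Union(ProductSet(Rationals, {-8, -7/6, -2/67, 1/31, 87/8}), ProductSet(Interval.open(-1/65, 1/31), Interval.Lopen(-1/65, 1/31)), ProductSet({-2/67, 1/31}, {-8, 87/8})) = Union(ProductSet(Interval.open(-1/65, 1/31), Interval.Lopen(-1/65, 1/31)), ProductSet(Rationals, {-8, -7/6, -2/67, 1/31, 87/8}))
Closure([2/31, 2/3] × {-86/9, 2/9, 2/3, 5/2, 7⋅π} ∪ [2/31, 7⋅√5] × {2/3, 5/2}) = ([2/31, 7⋅√5] × {2/3, 5/2}) ∪ ([2/31, 2/3] × {-86/9, 2/9, 2/3, 5/2, 7⋅π})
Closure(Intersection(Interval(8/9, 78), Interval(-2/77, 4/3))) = Interval(8/9, 4/3)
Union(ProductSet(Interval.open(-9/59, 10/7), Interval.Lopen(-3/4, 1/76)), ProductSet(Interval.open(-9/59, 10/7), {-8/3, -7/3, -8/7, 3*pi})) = ProductSet(Interval.open(-9/59, 10/7), Union({-8/3, -7/3, -8/7, 3*pi}, Interval.Lopen(-3/4, 1/76)))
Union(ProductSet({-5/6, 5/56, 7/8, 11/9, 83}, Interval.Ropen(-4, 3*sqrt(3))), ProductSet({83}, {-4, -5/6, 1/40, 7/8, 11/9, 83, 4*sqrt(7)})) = Union(ProductSet({83}, {-4, -5/6, 1/40, 7/8, 11/9, 83, 4*sqrt(7)}), ProductSet({-5/6, 5/56, 7/8, 11/9, 83}, Interval.Ropen(-4, 3*sqrt(3))))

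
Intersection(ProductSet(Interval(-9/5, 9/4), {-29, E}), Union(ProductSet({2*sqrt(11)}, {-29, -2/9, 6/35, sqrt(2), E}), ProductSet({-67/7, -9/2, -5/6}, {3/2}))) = EmptySet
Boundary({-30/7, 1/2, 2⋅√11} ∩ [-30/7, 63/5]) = {-30/7, 1/2, 2⋅√11}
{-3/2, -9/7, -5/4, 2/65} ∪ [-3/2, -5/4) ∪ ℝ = (-∞, ∞)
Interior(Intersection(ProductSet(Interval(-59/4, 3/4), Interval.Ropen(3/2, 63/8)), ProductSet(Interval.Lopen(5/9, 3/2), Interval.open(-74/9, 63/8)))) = ProductSet(Interval.open(5/9, 3/4), Interval.open(3/2, 63/8))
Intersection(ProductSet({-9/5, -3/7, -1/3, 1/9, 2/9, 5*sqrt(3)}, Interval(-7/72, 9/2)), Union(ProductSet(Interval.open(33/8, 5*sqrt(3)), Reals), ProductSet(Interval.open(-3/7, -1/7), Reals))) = ProductSet({-1/3}, Interval(-7/72, 9/2))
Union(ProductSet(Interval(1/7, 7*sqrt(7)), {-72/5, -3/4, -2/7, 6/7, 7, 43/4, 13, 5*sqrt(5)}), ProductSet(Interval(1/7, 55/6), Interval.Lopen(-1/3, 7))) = Union(ProductSet(Interval(1/7, 55/6), Interval.Lopen(-1/3, 7)), ProductSet(Interval(1/7, 7*sqrt(7)), {-72/5, -3/4, -2/7, 6/7, 7, 43/4, 13, 5*sqrt(5)}))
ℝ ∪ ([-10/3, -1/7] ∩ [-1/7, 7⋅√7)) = ℝ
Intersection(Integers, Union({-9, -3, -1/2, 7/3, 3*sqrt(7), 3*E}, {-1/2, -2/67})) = {-9, -3}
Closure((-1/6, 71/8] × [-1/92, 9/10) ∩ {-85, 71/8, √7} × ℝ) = {71/8, √7} × [-1/92, 9/10]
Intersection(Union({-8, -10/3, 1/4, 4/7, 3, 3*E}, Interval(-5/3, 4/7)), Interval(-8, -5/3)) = {-8, -10/3, -5/3}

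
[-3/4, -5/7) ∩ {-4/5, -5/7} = ∅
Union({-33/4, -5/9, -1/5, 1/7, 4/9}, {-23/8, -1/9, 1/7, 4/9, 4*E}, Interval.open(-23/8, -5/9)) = Union({-33/4, -1/5, -1/9, 1/7, 4/9, 4*E}, Interval(-23/8, -5/9))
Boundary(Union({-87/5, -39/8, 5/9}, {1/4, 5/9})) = {-87/5, -39/8, 1/4, 5/9}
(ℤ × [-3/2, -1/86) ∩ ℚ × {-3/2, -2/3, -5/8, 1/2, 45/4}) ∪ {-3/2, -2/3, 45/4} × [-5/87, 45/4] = (ℤ × {-3/2, -2/3, -5/8}) ∪ ({-3/2, -2/3, 45/4} × [-5/87, 45/4])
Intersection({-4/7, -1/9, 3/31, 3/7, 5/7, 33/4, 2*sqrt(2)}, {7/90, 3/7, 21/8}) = {3/7}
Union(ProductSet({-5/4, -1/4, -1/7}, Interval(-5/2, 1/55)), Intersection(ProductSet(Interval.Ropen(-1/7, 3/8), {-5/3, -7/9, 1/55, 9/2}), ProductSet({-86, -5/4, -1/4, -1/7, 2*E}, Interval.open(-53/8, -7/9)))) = ProductSet({-5/4, -1/4, -1/7}, Interval(-5/2, 1/55))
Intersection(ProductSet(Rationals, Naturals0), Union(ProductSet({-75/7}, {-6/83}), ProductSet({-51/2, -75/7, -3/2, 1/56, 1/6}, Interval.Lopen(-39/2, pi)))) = ProductSet({-51/2, -75/7, -3/2, 1/56, 1/6}, Range(0, 4, 1))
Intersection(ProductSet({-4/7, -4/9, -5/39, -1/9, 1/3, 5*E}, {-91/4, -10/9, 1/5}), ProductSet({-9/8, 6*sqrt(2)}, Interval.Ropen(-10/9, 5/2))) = EmptySet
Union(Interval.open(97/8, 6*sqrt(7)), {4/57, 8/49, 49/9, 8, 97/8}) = Union({4/57, 8/49, 49/9, 8}, Interval.Ropen(97/8, 6*sqrt(7)))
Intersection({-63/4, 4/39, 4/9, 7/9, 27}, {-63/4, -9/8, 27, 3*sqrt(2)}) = {-63/4, 27}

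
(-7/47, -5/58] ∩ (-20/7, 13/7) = (-7/47, -5/58]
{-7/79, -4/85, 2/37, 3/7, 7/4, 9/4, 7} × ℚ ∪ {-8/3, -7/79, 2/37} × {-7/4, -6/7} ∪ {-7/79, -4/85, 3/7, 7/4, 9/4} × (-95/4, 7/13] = ({-8/3, -7/79, 2/37} × {-7/4, -6/7}) ∪ ({-7/79, -4/85, 2/37, 3/7, 7/4, 9/4, 7} × ℚ) ∪ ({-7/79, -4/85, 3/7, 7/4, 9/4} × (-95/4, 7/13])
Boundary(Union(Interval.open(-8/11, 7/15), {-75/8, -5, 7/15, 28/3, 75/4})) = {-75/8, -5, -8/11, 7/15, 28/3, 75/4}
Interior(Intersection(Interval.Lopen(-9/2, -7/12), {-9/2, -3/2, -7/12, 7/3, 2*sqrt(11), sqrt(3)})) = EmptySet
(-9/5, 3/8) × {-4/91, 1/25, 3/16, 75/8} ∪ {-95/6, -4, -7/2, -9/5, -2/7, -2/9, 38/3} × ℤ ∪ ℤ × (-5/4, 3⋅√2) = ({-95/6, -4, -7/2, -9/5, -2/7, -2/9, 38/3} × ℤ) ∪ (ℤ × (-5/4, 3⋅√2)) ∪ ((-9/5, 3/8) × {-4/91, 1/25, 3/16, 75/8})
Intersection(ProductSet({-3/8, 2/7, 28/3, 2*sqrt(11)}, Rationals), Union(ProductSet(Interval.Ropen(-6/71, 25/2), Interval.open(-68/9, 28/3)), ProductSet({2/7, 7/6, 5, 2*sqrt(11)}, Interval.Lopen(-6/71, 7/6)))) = ProductSet({2/7, 28/3, 2*sqrt(11)}, Intersection(Interval.open(-68/9, 28/3), Rationals))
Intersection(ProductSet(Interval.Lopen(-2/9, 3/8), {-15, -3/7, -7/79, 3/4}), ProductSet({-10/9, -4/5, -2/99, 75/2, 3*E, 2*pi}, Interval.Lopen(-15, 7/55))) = ProductSet({-2/99}, {-3/7, -7/79})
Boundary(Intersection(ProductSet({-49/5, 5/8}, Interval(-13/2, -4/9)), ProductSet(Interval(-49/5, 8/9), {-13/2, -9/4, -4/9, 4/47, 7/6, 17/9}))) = ProductSet({-49/5, 5/8}, {-13/2, -9/4, -4/9})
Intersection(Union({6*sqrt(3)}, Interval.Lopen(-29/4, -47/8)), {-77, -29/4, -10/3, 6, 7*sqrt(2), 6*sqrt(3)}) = {6*sqrt(3)}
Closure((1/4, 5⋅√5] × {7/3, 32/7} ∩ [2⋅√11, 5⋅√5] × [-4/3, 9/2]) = [2⋅√11, 5⋅√5] × {7/3}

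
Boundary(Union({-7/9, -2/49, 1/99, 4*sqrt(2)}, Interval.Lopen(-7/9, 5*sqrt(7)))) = {-7/9, 5*sqrt(7)}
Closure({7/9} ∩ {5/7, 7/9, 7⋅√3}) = {7/9}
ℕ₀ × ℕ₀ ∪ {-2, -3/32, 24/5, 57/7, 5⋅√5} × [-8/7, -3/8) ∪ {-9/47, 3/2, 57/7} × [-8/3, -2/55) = (ℕ₀ × ℕ₀) ∪ ({-9/47, 3/2, 57/7} × [-8/3, -2/55)) ∪ ({-2, -3/32, 24/5, 57/7, 5⋅√5} × [-8/7, -3/8))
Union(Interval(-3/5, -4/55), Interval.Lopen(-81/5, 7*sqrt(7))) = Interval.Lopen(-81/5, 7*sqrt(7))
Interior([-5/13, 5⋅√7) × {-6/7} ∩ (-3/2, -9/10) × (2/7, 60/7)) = ∅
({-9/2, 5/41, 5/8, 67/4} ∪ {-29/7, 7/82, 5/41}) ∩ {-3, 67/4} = {67/4}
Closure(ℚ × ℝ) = ℝ × ℝ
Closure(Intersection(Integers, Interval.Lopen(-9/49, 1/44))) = Range(0, 1, 1)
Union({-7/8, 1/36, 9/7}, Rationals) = Rationals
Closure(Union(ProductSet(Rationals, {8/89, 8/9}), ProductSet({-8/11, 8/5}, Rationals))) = Union(ProductSet({-8/11, 8/5}, Reals), ProductSet(Reals, {8/89, 8/9}))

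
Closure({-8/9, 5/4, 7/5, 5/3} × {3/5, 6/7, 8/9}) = {-8/9, 5/4, 7/5, 5/3} × {3/5, 6/7, 8/9}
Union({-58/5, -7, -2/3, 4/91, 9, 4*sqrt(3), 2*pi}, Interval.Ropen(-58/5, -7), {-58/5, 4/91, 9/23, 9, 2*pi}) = Union({-2/3, 4/91, 9/23, 9, 4*sqrt(3), 2*pi}, Interval(-58/5, -7))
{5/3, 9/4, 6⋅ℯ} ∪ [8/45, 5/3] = [8/45, 5/3] ∪ {9/4, 6⋅ℯ}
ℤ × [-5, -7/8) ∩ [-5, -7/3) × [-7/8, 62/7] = ∅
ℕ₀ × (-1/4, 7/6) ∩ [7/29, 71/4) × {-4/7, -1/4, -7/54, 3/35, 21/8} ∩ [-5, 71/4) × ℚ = {1, 2, …, 17} × {-7/54, 3/35}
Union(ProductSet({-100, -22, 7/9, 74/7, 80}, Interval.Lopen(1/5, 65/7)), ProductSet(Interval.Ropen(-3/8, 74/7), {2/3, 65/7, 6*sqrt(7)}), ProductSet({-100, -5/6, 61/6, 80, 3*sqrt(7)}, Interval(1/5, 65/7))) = Union(ProductSet({-100, -22, 7/9, 74/7, 80}, Interval.Lopen(1/5, 65/7)), ProductSet({-100, -5/6, 61/6, 80, 3*sqrt(7)}, Interval(1/5, 65/7)), ProductSet(Interval.Ropen(-3/8, 74/7), {2/3, 65/7, 6*sqrt(7)}))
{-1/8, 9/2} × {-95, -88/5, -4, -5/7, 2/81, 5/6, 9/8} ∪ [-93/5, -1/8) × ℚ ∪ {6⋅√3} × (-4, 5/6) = ([-93/5, -1/8) × ℚ) ∪ ({6⋅√3} × (-4, 5/6)) ∪ ({-1/8, 9/2} × {-95, -88/5, -4, -5/7, 2/81, 5/6, 9/8})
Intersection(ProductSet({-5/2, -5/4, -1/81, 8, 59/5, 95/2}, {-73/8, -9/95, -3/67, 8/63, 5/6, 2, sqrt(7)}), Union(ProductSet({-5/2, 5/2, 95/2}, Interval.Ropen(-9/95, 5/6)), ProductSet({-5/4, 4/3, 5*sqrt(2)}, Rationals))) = Union(ProductSet({-5/4}, {-73/8, -9/95, -3/67, 8/63, 5/6, 2}), ProductSet({-5/2, 95/2}, {-9/95, -3/67, 8/63}))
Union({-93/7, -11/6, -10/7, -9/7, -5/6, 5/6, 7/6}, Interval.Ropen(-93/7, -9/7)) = Union({-5/6, 5/6, 7/6}, Interval(-93/7, -9/7))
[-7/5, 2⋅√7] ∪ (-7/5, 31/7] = [-7/5, 2⋅√7]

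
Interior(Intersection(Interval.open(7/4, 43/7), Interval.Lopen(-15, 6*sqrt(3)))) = Interval.open(7/4, 43/7)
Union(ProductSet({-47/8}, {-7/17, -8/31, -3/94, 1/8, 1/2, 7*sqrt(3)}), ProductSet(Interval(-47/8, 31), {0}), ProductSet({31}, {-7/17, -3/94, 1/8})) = Union(ProductSet({-47/8}, {-7/17, -8/31, -3/94, 1/8, 1/2, 7*sqrt(3)}), ProductSet({31}, {-7/17, -3/94, 1/8}), ProductSet(Interval(-47/8, 31), {0}))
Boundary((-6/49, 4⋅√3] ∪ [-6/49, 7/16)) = {-6/49, 4⋅√3}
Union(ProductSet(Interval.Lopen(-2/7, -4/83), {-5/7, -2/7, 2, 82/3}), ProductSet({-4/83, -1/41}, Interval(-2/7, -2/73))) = Union(ProductSet({-4/83, -1/41}, Interval(-2/7, -2/73)), ProductSet(Interval.Lopen(-2/7, -4/83), {-5/7, -2/7, 2, 82/3}))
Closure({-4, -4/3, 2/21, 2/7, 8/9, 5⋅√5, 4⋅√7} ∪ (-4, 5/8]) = [-4, 5/8] ∪ {8/9, 5⋅√5, 4⋅√7}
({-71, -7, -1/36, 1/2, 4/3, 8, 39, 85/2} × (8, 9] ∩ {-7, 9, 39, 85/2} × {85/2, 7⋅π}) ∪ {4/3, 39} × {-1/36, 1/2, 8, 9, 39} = {4/3, 39} × {-1/36, 1/2, 8, 9, 39}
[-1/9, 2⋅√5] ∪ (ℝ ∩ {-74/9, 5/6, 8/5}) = {-74/9} ∪ [-1/9, 2⋅√5]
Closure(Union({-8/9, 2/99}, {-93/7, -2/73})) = {-93/7, -8/9, -2/73, 2/99}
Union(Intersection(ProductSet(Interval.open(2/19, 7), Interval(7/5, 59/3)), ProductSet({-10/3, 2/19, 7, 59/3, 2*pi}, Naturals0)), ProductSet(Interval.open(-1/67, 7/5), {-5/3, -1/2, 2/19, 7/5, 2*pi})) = Union(ProductSet({2*pi}, Range(2, 20, 1)), ProductSet(Interval.open(-1/67, 7/5), {-5/3, -1/2, 2/19, 7/5, 2*pi}))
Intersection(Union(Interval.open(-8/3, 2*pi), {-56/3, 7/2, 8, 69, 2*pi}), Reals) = Union({-56/3, 8, 69}, Interval.Lopen(-8/3, 2*pi))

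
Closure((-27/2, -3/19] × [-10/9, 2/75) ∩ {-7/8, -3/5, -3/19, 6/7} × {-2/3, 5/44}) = {-7/8, -3/5, -3/19} × {-2/3}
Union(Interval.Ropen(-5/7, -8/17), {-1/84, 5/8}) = Union({-1/84, 5/8}, Interval.Ropen(-5/7, -8/17))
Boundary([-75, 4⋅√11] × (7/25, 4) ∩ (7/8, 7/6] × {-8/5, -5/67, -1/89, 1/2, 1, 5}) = [7/8, 7/6] × {1/2, 1}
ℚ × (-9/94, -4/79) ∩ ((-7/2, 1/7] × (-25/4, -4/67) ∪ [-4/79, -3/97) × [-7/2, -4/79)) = ((ℚ ∩ (-7/2, 1/7]) × (-9/94, -4/67)) ∪ ((ℚ ∩ [-4/79, -3/97)) × (-9/94, -4/79))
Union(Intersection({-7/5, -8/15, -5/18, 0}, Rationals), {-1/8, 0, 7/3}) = {-7/5, -8/15, -5/18, -1/8, 0, 7/3}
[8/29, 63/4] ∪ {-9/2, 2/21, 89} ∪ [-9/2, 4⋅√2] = [-9/2, 63/4] ∪ {89}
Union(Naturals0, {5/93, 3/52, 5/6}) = Union({5/93, 3/52, 5/6}, Naturals0)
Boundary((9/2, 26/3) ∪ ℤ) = {9/2, 26/3} ∪ (ℤ \ (9/2, 26/3))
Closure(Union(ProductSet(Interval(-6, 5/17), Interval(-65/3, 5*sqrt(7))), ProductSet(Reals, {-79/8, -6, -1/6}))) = Union(ProductSet(Interval(-6, 5/17), Interval(-65/3, 5*sqrt(7))), ProductSet(Reals, {-79/8, -6, -1/6}))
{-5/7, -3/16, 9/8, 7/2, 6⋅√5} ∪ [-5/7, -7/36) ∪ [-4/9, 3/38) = [-5/7, 3/38) ∪ {9/8, 7/2, 6⋅√5}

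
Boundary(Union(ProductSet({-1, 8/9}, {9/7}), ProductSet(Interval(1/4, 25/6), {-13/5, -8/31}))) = Union(ProductSet({-1, 8/9}, {9/7}), ProductSet(Interval(1/4, 25/6), {-13/5, -8/31}))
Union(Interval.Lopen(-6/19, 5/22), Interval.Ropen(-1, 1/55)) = Interval(-1, 5/22)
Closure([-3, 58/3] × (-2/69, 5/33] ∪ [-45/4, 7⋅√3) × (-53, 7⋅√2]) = ({58/3} × [-2/69, 5/33]) ∪ ([-3, 58/3] × (-2/69, 5/33]) ∪ ({-45/4} × [-53, 7⋅√2]) ∪ ([7⋅√3, 58/3] × {-2/69, 5/33}) ∪ ([-45/4, 7⋅√3] × {-53, 7⋅√2}) ∪ ([-45/4, 7⋅√3) × (-53, 7⋅√2]) ∪ ({-45/4, 7⋅√3} × ([-53, -2/69] ∪ [5/33, 7⋅√2]))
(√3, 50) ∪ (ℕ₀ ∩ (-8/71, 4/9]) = {0} ∪ (√3, 50)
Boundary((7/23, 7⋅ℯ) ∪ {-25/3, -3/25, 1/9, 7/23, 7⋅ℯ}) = {-25/3, -3/25, 1/9, 7/23, 7⋅ℯ}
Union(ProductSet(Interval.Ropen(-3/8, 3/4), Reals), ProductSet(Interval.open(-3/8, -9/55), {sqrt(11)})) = ProductSet(Interval.Ropen(-3/8, 3/4), Reals)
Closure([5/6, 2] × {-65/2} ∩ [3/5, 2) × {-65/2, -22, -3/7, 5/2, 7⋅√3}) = [5/6, 2] × {-65/2}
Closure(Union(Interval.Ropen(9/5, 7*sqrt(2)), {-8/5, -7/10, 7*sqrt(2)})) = Union({-8/5, -7/10}, Interval(9/5, 7*sqrt(2)))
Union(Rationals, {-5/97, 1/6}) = Rationals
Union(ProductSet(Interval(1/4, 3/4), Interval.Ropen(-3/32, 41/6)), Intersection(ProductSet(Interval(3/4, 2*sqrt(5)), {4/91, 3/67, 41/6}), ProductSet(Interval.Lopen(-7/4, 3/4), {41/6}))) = Union(ProductSet({3/4}, {41/6}), ProductSet(Interval(1/4, 3/4), Interval.Ropen(-3/32, 41/6)))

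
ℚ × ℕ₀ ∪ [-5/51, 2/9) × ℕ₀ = (ℚ ∪ [-5/51, 2/9]) × ℕ₀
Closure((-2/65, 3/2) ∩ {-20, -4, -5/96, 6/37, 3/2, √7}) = {6/37}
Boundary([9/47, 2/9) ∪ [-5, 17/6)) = {-5, 17/6}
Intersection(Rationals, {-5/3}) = {-5/3}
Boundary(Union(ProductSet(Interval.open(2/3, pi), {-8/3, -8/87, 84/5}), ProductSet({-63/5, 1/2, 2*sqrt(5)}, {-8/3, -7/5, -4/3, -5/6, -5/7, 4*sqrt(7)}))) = Union(ProductSet({-63/5, 1/2, 2*sqrt(5)}, {-8/3, -7/5, -4/3, -5/6, -5/7, 4*sqrt(7)}), ProductSet(Interval(2/3, pi), {-8/3, -8/87, 84/5}))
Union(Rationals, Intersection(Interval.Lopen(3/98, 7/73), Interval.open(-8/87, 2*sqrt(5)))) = Union(Interval(3/98, 7/73), Rationals)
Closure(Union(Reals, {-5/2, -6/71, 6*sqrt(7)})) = Reals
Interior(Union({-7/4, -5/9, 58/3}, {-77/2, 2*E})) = EmptySet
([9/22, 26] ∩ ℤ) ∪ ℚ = ℚ ∪ {1, 2, …, 26}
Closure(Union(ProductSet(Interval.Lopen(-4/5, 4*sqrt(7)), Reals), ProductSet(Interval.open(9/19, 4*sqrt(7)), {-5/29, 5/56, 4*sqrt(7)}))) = ProductSet(Interval(-4/5, 4*sqrt(7)), Reals)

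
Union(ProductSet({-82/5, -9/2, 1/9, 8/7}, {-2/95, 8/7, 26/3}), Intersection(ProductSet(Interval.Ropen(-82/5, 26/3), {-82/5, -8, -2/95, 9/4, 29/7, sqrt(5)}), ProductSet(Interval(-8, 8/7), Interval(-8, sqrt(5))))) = Union(ProductSet({-82/5, -9/2, 1/9, 8/7}, {-2/95, 8/7, 26/3}), ProductSet(Interval(-8, 8/7), {-8, -2/95, sqrt(5)}))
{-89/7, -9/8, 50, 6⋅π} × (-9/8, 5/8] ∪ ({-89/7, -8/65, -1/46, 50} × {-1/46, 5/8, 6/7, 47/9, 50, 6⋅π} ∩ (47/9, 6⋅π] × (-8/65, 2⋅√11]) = {-89/7, -9/8, 50, 6⋅π} × (-9/8, 5/8]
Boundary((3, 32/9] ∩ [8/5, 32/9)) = {3, 32/9}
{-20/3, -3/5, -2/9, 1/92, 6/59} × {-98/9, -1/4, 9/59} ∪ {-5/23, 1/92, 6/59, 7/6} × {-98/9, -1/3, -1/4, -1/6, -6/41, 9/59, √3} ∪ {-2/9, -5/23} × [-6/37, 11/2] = ({-2/9, -5/23} × [-6/37, 11/2]) ∪ ({-20/3, -3/5, -2/9, 1/92, 6/59} × {-98/9, -1/4, 9/59}) ∪ ({-5/23, 1/92, 6/59, 7/6} × {-98/9, -1/3, -1/4, -1/6, -6/41, 9/59, √3})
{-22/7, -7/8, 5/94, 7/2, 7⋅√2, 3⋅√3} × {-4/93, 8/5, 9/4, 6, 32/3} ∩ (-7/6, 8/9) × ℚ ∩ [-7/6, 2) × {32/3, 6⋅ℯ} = {-7/8, 5/94} × {32/3}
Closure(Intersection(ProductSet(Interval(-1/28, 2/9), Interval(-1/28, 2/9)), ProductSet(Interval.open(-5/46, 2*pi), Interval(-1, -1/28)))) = ProductSet(Interval(-1/28, 2/9), {-1/28})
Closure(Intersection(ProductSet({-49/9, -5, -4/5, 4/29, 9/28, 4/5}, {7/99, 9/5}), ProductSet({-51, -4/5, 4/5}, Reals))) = ProductSet({-4/5, 4/5}, {7/99, 9/5})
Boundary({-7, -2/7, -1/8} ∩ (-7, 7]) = {-2/7, -1/8}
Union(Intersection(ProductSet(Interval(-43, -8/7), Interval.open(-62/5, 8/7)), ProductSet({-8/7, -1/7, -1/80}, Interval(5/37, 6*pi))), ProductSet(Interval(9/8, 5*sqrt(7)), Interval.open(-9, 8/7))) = Union(ProductSet({-8/7}, Interval.Ropen(5/37, 8/7)), ProductSet(Interval(9/8, 5*sqrt(7)), Interval.open(-9, 8/7)))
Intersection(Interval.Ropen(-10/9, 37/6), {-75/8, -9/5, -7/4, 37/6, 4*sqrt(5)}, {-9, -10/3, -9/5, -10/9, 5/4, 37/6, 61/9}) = EmptySet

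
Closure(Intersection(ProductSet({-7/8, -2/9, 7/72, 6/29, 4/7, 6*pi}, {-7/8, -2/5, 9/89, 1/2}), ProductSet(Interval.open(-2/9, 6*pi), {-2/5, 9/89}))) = ProductSet({7/72, 6/29, 4/7}, {-2/5, 9/89})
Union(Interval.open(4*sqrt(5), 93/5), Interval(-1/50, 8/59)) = Union(Interval(-1/50, 8/59), Interval.open(4*sqrt(5), 93/5))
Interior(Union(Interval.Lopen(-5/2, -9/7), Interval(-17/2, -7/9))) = Interval.open(-17/2, -7/9)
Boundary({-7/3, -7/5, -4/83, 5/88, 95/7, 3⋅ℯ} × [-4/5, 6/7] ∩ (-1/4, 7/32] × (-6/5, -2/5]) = {-4/83, 5/88} × [-4/5, -2/5]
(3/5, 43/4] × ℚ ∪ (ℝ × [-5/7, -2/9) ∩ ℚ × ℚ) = ((3/5, 43/4] × ℚ) ∪ (ℚ × (ℚ ∩ [-5/7, -2/9)))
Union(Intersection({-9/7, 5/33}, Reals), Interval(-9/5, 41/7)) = Interval(-9/5, 41/7)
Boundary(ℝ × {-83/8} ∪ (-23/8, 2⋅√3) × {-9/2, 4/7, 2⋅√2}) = (ℝ × {-83/8}) ∪ ([-23/8, 2⋅√3] × {-9/2, 4/7, 2⋅√2})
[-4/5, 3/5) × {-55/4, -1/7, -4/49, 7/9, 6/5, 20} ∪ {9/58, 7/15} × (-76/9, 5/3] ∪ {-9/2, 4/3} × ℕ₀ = ({-9/2, 4/3} × ℕ₀) ∪ ({9/58, 7/15} × (-76/9, 5/3]) ∪ ([-4/5, 3/5) × {-55/4, -1/7, -4/49, 7/9, 6/5, 20})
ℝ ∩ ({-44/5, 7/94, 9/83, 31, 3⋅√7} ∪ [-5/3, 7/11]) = {-44/5, 31, 3⋅√7} ∪ [-5/3, 7/11]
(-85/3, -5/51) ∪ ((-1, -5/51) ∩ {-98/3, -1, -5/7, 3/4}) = (-85/3, -5/51)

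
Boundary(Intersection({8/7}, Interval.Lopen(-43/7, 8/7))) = {8/7}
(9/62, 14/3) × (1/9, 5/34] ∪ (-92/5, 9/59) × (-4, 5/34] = ((-92/5, 9/59) × (-4, 5/34]) ∪ ((9/62, 14/3) × (1/9, 5/34])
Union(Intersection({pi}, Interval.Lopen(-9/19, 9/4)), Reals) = Reals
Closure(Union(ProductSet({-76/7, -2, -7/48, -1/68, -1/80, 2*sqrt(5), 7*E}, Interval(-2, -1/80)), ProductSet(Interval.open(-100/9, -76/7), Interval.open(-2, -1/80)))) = Union(ProductSet({-100/9, -76/7, -2, -7/48, -1/68, -1/80, 2*sqrt(5), 7*E}, Interval(-2, -1/80)), ProductSet(Interval(-100/9, -76/7), {-2, -1/80}), ProductSet(Interval.open(-100/9, -76/7), Interval.open(-2, -1/80)))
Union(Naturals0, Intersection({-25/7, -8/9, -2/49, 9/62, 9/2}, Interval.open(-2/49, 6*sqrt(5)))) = Union({9/62, 9/2}, Naturals0)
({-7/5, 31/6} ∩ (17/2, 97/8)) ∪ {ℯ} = {ℯ}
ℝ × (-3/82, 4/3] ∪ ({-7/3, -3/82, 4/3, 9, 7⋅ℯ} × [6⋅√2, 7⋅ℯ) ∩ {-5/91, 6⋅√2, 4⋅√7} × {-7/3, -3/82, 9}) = ℝ × (-3/82, 4/3]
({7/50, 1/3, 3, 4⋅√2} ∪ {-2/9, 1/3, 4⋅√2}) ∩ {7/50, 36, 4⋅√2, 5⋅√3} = {7/50, 4⋅√2}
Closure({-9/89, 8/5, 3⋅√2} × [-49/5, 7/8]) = {-9/89, 8/5, 3⋅√2} × [-49/5, 7/8]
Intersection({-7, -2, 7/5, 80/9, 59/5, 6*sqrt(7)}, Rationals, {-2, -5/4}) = {-2}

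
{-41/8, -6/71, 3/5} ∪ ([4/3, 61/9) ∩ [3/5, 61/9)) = {-41/8, -6/71, 3/5} ∪ [4/3, 61/9)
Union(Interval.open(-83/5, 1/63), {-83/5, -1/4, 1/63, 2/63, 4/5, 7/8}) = Union({2/63, 4/5, 7/8}, Interval(-83/5, 1/63))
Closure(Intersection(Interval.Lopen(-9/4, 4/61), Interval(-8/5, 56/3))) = Interval(-8/5, 4/61)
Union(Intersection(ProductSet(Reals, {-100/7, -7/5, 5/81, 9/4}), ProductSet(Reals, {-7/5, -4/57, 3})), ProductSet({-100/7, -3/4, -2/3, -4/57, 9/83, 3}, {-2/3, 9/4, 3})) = Union(ProductSet({-100/7, -3/4, -2/3, -4/57, 9/83, 3}, {-2/3, 9/4, 3}), ProductSet(Reals, {-7/5}))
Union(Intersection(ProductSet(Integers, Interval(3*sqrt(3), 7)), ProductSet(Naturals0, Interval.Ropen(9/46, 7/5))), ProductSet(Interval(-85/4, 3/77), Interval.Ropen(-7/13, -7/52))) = ProductSet(Interval(-85/4, 3/77), Interval.Ropen(-7/13, -7/52))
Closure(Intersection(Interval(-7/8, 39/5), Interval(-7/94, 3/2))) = Interval(-7/94, 3/2)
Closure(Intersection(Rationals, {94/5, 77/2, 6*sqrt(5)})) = {94/5, 77/2}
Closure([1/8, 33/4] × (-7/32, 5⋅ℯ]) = [1/8, 33/4] × [-7/32, 5⋅ℯ]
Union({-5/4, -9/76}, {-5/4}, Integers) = Union({-5/4, -9/76}, Integers)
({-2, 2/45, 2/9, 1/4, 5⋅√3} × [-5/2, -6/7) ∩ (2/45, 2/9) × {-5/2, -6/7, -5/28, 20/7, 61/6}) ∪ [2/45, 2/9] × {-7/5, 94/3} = [2/45, 2/9] × {-7/5, 94/3}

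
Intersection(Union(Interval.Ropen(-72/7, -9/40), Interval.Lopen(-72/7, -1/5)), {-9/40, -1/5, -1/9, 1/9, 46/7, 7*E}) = {-9/40, -1/5}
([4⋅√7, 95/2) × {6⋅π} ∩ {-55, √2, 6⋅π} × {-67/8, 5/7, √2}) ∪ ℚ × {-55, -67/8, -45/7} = ℚ × {-55, -67/8, -45/7}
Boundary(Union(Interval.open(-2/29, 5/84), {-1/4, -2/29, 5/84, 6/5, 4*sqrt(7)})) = {-1/4, -2/29, 5/84, 6/5, 4*sqrt(7)}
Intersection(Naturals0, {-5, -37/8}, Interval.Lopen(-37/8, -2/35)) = EmptySet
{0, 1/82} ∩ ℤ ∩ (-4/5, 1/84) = {0}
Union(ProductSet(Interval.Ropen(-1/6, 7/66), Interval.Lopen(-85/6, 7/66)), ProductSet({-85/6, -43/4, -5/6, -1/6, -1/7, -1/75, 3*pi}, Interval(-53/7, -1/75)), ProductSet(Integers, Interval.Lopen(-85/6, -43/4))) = Union(ProductSet({-85/6, -43/4, -5/6, -1/6, -1/7, -1/75, 3*pi}, Interval(-53/7, -1/75)), ProductSet(Integers, Interval.Lopen(-85/6, -43/4)), ProductSet(Interval.Ropen(-1/6, 7/66), Interval.Lopen(-85/6, 7/66)))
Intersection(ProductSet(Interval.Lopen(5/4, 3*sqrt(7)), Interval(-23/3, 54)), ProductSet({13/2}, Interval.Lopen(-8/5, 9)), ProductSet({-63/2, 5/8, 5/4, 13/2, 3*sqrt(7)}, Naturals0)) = ProductSet({13/2}, Range(0, 10, 1))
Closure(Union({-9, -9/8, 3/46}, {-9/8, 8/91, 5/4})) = {-9, -9/8, 3/46, 8/91, 5/4}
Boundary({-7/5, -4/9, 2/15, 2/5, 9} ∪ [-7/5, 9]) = {-7/5, 9}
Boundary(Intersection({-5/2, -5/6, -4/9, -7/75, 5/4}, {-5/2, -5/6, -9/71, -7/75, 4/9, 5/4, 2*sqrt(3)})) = {-5/2, -5/6, -7/75, 5/4}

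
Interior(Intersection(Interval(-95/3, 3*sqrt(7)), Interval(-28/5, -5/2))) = Interval.open(-28/5, -5/2)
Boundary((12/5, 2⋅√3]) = {12/5, 2⋅√3}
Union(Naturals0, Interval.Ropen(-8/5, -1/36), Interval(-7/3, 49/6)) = Union(Interval(-7/3, 49/6), Naturals0)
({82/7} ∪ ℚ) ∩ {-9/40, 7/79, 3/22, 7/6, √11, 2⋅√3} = {-9/40, 7/79, 3/22, 7/6}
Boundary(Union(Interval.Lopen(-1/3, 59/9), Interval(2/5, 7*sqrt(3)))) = {-1/3, 7*sqrt(3)}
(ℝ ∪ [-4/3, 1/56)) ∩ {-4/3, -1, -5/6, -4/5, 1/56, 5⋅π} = {-4/3, -1, -5/6, -4/5, 1/56, 5⋅π}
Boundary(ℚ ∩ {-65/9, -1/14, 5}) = {-65/9, -1/14, 5}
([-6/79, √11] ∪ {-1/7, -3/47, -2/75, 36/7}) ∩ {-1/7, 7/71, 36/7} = {-1/7, 7/71, 36/7}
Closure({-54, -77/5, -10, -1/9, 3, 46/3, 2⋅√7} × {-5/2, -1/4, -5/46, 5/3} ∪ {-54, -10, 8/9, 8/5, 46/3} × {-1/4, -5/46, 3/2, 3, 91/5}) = ({-54, -10, 8/9, 8/5, 46/3} × {-1/4, -5/46, 3/2, 3, 91/5}) ∪ ({-54, -77/5, -10, -1/9, 3, 46/3, 2⋅√7} × {-5/2, -1/4, -5/46, 5/3})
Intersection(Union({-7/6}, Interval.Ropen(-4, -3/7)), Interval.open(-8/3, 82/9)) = Interval.open(-8/3, -3/7)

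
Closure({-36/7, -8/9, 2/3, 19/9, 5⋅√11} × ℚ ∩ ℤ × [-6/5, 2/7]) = ∅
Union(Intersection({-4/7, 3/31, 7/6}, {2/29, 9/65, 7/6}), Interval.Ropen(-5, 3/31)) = Union({7/6}, Interval.Ropen(-5, 3/31))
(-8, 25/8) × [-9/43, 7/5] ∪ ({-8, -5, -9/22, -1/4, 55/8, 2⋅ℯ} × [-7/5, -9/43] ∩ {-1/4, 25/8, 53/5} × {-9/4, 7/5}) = (-8, 25/8) × [-9/43, 7/5]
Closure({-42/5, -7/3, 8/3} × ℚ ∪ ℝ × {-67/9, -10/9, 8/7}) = ({-42/5, -7/3, 8/3} × ℝ) ∪ (ℝ × {-67/9, -10/9, 8/7})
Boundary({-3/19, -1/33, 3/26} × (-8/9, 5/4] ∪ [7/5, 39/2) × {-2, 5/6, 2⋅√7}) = ({-3/19, -1/33, 3/26} × [-8/9, 5/4]) ∪ ([7/5, 39/2] × {-2, 5/6, 2⋅√7})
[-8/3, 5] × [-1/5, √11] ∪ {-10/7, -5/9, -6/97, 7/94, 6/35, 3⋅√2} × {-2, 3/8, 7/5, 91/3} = ([-8/3, 5] × [-1/5, √11]) ∪ ({-10/7, -5/9, -6/97, 7/94, 6/35, 3⋅√2} × {-2, 3/8, 7/5, 91/3})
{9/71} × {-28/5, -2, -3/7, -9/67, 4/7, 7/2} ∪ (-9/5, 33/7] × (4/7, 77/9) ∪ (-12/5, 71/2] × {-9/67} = ((-12/5, 71/2] × {-9/67}) ∪ ({9/71} × {-28/5, -2, -3/7, -9/67, 4/7, 7/2}) ∪ ((-9/5, 33/7] × (4/7, 77/9))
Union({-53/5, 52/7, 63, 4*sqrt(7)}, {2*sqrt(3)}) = {-53/5, 52/7, 63, 2*sqrt(3), 4*sqrt(7)}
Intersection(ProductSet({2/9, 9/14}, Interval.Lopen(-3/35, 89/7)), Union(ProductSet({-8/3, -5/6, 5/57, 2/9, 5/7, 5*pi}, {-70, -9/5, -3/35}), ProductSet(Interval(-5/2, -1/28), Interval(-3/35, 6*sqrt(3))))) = EmptySet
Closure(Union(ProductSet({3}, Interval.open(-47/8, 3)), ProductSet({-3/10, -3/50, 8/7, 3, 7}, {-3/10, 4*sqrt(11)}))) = Union(ProductSet({3}, Interval(-47/8, 3)), ProductSet({-3/10, -3/50, 8/7, 3, 7}, {-3/10, 4*sqrt(11)}))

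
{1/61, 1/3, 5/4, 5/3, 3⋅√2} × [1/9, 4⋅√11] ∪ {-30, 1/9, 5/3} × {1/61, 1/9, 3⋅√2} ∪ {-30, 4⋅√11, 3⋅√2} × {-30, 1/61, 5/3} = ({-30, 1/9, 5/3} × {1/61, 1/9, 3⋅√2}) ∪ ({-30, 4⋅√11, 3⋅√2} × {-30, 1/61, 5/3}) ∪ ({1/61, 1/3, 5/4, 5/3, 3⋅√2} × [1/9, 4⋅√11])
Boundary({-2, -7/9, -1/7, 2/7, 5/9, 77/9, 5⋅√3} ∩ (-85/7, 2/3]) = {-2, -7/9, -1/7, 2/7, 5/9}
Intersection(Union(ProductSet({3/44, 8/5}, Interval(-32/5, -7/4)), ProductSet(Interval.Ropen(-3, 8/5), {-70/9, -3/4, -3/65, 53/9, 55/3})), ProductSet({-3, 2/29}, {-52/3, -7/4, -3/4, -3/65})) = ProductSet({-3, 2/29}, {-3/4, -3/65})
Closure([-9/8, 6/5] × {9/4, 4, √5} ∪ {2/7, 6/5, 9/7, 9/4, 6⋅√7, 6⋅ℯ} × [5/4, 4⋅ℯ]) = ([-9/8, 6/5] × {9/4, 4, √5}) ∪ ({2/7, 6/5, 9/7, 9/4, 6⋅√7, 6⋅ℯ} × [5/4, 4⋅ℯ])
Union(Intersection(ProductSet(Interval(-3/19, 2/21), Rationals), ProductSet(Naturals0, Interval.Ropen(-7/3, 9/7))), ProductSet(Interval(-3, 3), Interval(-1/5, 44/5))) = Union(ProductSet(Interval(-3, 3), Interval(-1/5, 44/5)), ProductSet(Range(0, 1, 1), Intersection(Interval.Ropen(-7/3, 9/7), Rationals)))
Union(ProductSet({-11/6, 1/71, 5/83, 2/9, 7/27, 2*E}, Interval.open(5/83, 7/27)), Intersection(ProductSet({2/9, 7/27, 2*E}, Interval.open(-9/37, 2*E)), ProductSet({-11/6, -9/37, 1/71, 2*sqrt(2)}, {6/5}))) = ProductSet({-11/6, 1/71, 5/83, 2/9, 7/27, 2*E}, Interval.open(5/83, 7/27))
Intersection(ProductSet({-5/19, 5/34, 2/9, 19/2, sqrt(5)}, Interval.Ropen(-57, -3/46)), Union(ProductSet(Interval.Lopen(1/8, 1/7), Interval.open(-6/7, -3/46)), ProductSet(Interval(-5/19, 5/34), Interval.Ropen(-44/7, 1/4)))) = ProductSet({-5/19, 5/34}, Interval.Ropen(-44/7, -3/46))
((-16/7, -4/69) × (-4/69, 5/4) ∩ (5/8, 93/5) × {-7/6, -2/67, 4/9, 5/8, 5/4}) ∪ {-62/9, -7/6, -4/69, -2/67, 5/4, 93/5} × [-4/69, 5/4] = {-62/9, -7/6, -4/69, -2/67, 5/4, 93/5} × [-4/69, 5/4]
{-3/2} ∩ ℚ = {-3/2}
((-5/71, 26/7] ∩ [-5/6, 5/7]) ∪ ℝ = (-∞, ∞)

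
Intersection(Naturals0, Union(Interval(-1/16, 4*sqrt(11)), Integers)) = Union(Naturals0, Range(0, 14, 1))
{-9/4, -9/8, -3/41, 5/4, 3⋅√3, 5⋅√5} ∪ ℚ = ℚ ∪ {3⋅√3, 5⋅√5}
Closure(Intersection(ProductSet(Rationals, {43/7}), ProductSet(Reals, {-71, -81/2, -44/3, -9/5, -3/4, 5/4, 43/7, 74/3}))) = ProductSet(Reals, {43/7})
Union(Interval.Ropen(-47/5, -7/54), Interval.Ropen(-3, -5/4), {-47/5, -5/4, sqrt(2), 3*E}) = Union({sqrt(2), 3*E}, Interval.Ropen(-47/5, -7/54))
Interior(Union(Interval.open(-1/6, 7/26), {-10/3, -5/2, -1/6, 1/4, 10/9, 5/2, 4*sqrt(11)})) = Interval.open(-1/6, 7/26)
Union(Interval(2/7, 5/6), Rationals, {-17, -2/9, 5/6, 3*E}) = Union({3*E}, Interval(2/7, 5/6), Rationals)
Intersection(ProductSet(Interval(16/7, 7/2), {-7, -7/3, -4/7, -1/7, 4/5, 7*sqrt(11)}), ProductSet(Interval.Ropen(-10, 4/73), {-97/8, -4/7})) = EmptySet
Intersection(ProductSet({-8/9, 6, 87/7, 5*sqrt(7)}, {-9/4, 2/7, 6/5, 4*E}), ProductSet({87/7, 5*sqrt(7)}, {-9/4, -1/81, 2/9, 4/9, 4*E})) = ProductSet({87/7, 5*sqrt(7)}, {-9/4, 4*E})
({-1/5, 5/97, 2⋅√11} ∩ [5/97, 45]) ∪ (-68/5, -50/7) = (-68/5, -50/7) ∪ {5/97, 2⋅√11}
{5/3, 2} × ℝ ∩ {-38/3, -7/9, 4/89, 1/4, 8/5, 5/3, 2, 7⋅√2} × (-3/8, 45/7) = {5/3, 2} × (-3/8, 45/7)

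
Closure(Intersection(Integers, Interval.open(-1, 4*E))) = Range(0, 11, 1)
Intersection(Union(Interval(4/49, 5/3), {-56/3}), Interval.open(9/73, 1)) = Interval.open(9/73, 1)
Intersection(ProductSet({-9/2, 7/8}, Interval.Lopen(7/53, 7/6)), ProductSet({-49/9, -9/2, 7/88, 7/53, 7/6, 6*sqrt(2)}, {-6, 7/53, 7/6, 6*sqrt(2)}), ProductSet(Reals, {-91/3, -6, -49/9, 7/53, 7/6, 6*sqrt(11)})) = ProductSet({-9/2}, {7/6})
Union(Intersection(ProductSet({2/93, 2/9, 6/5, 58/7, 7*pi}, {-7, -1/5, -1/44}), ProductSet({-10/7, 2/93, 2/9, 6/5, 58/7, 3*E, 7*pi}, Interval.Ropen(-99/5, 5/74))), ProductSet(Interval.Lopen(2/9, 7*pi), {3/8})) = Union(ProductSet({2/93, 2/9, 6/5, 58/7, 7*pi}, {-7, -1/5, -1/44}), ProductSet(Interval.Lopen(2/9, 7*pi), {3/8}))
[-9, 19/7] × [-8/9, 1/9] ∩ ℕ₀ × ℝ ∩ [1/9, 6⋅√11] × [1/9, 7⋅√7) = {1, 2} × {1/9}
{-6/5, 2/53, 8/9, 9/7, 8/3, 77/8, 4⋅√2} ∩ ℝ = {-6/5, 2/53, 8/9, 9/7, 8/3, 77/8, 4⋅√2}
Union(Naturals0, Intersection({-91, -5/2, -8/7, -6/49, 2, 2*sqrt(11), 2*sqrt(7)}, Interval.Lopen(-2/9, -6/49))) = Union({-6/49}, Naturals0)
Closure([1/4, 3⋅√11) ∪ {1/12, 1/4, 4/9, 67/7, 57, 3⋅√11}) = {1/12, 57} ∪ [1/4, 3⋅√11]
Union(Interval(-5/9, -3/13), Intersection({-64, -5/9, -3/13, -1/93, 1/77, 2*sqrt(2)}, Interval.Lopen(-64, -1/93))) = Union({-1/93}, Interval(-5/9, -3/13))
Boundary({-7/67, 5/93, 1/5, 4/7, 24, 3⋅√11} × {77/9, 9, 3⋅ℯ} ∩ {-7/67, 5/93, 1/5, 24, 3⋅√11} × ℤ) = {-7/67, 5/93, 1/5, 24, 3⋅√11} × {9}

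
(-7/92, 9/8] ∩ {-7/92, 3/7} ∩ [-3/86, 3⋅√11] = {3/7}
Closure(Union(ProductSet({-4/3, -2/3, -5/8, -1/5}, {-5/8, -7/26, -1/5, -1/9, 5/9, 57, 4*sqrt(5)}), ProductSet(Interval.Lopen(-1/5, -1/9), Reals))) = Union(ProductSet({-4/3, -2/3, -5/8, -1/5}, {-5/8, -7/26, -1/5, -1/9, 5/9, 57, 4*sqrt(5)}), ProductSet(Interval(-1/5, -1/9), Reals))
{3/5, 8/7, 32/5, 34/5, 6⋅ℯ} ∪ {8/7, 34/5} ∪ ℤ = ℤ ∪ {3/5, 8/7, 32/5, 34/5, 6⋅ℯ}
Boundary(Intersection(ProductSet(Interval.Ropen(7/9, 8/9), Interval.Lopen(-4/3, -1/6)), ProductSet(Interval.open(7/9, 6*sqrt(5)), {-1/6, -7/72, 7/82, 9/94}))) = ProductSet(Interval(7/9, 8/9), {-1/6})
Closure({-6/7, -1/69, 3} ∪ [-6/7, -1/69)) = [-6/7, -1/69] ∪ {3}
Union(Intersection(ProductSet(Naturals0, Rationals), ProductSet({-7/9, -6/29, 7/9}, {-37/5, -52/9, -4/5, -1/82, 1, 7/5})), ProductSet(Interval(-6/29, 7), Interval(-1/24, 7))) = ProductSet(Interval(-6/29, 7), Interval(-1/24, 7))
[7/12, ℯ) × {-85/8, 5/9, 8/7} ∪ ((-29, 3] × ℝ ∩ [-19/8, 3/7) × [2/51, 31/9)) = ([7/12, ℯ) × {-85/8, 5/9, 8/7}) ∪ ([-19/8, 3/7) × [2/51, 31/9))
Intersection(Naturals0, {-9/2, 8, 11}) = {8, 11}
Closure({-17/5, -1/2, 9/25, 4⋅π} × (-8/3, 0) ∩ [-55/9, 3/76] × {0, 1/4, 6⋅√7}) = ∅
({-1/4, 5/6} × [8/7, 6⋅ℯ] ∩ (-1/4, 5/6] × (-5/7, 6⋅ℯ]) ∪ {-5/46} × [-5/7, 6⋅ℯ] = ({-5/46} × [-5/7, 6⋅ℯ]) ∪ ({5/6} × [8/7, 6⋅ℯ])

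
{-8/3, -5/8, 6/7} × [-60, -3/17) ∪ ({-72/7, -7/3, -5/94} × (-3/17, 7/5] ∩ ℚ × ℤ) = ({-72/7, -7/3, -5/94} × {0, 1}) ∪ ({-8/3, -5/8, 6/7} × [-60, -3/17))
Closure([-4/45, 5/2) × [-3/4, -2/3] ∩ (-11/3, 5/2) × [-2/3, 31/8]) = [-4/45, 5/2] × {-2/3}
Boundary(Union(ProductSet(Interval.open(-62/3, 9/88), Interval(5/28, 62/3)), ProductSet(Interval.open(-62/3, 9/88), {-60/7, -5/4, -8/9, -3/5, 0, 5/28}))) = Union(ProductSet({-62/3, 9/88}, Union({-60/7, -5/4, -8/9, -3/5, 0}, Interval(5/28, 62/3))), ProductSet(Interval(-62/3, 9/88), {-60/7, -5/4, -8/9, -3/5, 0, 5/28, 62/3}))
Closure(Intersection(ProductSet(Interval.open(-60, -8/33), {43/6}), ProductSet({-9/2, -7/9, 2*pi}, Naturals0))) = EmptySet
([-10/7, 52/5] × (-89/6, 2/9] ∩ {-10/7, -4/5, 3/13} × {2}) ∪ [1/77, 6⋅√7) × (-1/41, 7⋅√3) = [1/77, 6⋅√7) × (-1/41, 7⋅√3)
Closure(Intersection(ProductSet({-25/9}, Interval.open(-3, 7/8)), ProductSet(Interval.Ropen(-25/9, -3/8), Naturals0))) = ProductSet({-25/9}, Range(0, 1, 1))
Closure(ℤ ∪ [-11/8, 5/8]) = ℤ ∪ [-11/8, 5/8]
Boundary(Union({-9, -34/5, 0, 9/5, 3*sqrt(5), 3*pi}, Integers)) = Union({-34/5, 9/5, 3*sqrt(5), 3*pi}, Integers)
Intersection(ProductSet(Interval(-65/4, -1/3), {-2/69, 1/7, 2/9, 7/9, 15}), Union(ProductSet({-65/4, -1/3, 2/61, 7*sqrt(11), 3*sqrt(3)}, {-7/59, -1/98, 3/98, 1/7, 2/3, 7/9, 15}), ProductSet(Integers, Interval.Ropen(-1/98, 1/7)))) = ProductSet({-65/4, -1/3}, {1/7, 7/9, 15})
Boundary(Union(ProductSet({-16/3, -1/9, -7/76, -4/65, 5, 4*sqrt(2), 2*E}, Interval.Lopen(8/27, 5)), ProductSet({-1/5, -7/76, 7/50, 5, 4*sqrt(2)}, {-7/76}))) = Union(ProductSet({-1/5, -7/76, 7/50, 5, 4*sqrt(2)}, {-7/76}), ProductSet({-16/3, -1/9, -7/76, -4/65, 5, 4*sqrt(2), 2*E}, Interval(8/27, 5)))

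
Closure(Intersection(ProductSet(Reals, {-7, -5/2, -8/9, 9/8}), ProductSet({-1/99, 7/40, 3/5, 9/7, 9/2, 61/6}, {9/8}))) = ProductSet({-1/99, 7/40, 3/5, 9/7, 9/2, 61/6}, {9/8})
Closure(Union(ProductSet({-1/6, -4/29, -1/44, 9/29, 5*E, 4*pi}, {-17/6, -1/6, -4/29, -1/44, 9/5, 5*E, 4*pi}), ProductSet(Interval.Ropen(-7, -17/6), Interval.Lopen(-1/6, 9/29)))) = Union(ProductSet({-7, -17/6}, Interval(-1/6, 9/29)), ProductSet({-1/6, -4/29, -1/44, 9/29, 5*E, 4*pi}, {-17/6, -1/6, -4/29, -1/44, 9/5, 5*E, 4*pi}), ProductSet(Interval(-7, -17/6), {-1/6, 9/29}), ProductSet(Interval.Ropen(-7, -17/6), Interval.Lopen(-1/6, 9/29)))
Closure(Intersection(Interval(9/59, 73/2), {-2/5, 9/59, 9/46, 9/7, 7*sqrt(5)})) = {9/59, 9/46, 9/7, 7*sqrt(5)}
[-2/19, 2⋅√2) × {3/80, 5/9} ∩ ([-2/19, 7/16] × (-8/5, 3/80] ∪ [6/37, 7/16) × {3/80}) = [-2/19, 7/16] × {3/80}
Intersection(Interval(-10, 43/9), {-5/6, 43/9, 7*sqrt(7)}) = {-5/6, 43/9}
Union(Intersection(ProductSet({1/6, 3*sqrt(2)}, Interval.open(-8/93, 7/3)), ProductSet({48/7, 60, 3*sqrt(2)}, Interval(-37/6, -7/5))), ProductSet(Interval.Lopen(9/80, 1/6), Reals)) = ProductSet(Interval.Lopen(9/80, 1/6), Reals)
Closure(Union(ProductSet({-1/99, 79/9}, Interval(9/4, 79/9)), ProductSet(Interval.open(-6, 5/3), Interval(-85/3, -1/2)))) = Union(ProductSet({-1/99, 79/9}, Interval(9/4, 79/9)), ProductSet(Interval(-6, 5/3), Interval(-85/3, -1/2)))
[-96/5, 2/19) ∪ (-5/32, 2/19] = [-96/5, 2/19]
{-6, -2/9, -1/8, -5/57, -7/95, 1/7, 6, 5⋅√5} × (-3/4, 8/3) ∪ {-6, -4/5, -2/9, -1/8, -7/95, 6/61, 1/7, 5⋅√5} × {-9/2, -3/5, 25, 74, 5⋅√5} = ({-6, -2/9, -1/8, -5/57, -7/95, 1/7, 6, 5⋅√5} × (-3/4, 8/3)) ∪ ({-6, -4/5, -2/9, -1/8, -7/95, 6/61, 1/7, 5⋅√5} × {-9/2, -3/5, 25, 74, 5⋅√5})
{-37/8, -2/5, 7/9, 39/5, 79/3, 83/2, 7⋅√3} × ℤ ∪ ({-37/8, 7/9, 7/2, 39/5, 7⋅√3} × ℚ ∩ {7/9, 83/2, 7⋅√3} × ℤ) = {-37/8, -2/5, 7/9, 39/5, 79/3, 83/2, 7⋅√3} × ℤ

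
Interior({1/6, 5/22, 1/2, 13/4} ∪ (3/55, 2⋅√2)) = (3/55, 2⋅√2)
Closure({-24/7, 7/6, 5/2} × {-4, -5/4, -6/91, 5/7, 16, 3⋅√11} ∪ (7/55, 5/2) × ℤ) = ([7/55, 5/2] × ℤ) ∪ ({-24/7, 7/6, 5/2} × {-4, -5/4, -6/91, 5/7, 16, 3⋅√11})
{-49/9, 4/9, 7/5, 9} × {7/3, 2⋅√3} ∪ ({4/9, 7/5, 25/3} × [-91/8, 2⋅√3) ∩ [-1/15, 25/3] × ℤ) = ({4/9, 7/5, 25/3} × {-11, -10, …, 3}) ∪ ({-49/9, 4/9, 7/5, 9} × {7/3, 2⋅√3})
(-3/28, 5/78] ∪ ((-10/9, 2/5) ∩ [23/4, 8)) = (-3/28, 5/78]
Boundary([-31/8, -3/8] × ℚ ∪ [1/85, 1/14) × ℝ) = ([-31/8, -3/8] ∪ {1/85, 1/14}) × ℝ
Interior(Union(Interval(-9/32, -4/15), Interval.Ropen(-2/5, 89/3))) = Interval.open(-2/5, 89/3)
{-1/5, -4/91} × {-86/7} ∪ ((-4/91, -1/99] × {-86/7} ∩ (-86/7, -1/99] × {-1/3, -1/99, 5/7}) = {-1/5, -4/91} × {-86/7}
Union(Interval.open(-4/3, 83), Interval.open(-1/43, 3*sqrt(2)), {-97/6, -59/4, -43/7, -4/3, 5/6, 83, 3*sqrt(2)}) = Union({-97/6, -59/4, -43/7}, Interval(-4/3, 83))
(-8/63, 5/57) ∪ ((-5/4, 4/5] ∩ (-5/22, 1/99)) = (-5/22, 5/57)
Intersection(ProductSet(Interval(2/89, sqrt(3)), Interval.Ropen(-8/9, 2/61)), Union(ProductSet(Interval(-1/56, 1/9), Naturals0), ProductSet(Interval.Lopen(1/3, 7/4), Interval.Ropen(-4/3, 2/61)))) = Union(ProductSet(Interval(2/89, 1/9), Range(0, 1, 1)), ProductSet(Interval.Lopen(1/3, sqrt(3)), Interval.Ropen(-8/9, 2/61)))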